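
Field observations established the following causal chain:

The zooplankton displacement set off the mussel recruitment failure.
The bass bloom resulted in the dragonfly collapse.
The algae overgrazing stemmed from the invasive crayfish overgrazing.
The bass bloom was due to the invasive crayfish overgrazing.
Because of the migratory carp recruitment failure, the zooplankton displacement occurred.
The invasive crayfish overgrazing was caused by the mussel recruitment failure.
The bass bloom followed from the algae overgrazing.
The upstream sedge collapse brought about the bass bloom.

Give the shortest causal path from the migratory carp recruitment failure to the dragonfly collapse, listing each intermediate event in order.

the migratory carp recruitment failure → the zooplankton displacement
the zooplankton displacement → the mussel recruitment failure
the mussel recruitment failure → the invasive crayfish overgrazing
the invasive crayfish overgrazing → the bass bloom
the bass bloom → the dragonfly collapse
Length: 5 steps.

the migratory carp recruitment failure → the zooplankton displacement → the mussel recruitment failure → the invasive crayfish overgrazing → the bass bloom → the dragonfly collapse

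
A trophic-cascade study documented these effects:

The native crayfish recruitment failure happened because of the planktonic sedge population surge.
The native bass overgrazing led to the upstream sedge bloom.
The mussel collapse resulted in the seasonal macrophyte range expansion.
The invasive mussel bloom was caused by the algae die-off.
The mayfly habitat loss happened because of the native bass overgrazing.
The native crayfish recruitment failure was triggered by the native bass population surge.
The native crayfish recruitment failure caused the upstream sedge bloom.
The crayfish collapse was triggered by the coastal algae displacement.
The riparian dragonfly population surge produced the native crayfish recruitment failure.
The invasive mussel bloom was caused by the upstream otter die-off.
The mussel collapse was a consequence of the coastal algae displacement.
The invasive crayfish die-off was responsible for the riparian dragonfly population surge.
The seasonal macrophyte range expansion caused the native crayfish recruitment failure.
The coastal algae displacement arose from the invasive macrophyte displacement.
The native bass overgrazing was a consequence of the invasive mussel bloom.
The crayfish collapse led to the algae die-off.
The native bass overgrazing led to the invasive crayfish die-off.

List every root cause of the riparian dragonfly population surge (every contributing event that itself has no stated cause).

Tracing upstream from the riparian dragonfly population surge: the riparian dragonfly population surge ← the invasive crayfish die-off ← the native bass overgrazing ← the invasive mussel bloom ← the upstream otter die-off.
A separate upstream branch: the riparian dragonfly population surge ← the invasive crayfish die-off ← the native bass overgrazing ← the invasive mussel bloom ← the algae die-off ← the crayfish collapse ← the coastal algae displacement ← the invasive macrophyte displacement.
Each of those chain origins has no stated cause.

the invasive macrophyte displacement, the upstream otter die-off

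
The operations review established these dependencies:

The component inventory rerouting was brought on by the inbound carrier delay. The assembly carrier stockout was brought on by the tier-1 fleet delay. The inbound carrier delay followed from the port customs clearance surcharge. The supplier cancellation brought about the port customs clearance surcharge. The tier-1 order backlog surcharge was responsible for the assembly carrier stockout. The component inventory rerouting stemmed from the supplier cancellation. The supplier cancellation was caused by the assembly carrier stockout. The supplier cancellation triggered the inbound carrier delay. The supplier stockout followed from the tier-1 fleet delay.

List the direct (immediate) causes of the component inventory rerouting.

the inbound carrier delay, the supplier cancellation

Upstream contributors include the tier-1 order backlog surcharge, the tier-1 fleet delay, the assembly carrier stockout, the port customs clearance surcharge, but only the inbound carrier delay, the supplier cancellation feed directly into the component inventory rerouting.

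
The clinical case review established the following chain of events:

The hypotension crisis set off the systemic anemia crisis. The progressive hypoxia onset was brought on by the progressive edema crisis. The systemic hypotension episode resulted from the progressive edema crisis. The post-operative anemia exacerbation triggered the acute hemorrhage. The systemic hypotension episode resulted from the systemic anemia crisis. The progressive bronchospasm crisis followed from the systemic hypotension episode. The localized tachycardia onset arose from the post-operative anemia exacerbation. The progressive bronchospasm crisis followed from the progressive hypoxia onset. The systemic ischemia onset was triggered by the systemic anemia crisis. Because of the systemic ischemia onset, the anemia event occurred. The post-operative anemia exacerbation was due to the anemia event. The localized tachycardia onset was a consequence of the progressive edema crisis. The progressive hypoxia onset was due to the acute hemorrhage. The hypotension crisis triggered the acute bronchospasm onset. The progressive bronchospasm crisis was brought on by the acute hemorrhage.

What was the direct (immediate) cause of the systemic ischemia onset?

Upstream contributors include the hypotension crisis, but only the systemic anemia crisis feeds directly into the systemic ischemia onset.

the systemic anemia crisis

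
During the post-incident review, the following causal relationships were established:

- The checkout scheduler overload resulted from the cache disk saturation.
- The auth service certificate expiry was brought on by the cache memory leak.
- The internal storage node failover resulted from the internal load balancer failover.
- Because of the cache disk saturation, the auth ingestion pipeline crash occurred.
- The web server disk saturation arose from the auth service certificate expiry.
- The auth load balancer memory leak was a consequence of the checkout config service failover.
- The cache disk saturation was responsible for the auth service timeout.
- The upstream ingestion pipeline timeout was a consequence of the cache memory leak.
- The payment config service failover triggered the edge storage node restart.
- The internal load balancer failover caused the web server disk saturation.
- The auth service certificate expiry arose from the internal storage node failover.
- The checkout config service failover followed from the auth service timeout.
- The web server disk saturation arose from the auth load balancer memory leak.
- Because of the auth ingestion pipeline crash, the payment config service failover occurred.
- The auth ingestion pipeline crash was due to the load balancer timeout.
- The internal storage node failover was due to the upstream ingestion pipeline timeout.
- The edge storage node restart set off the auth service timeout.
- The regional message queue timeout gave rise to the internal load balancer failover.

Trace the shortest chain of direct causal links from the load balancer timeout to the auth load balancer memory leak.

the load balancer timeout → the auth ingestion pipeline crash
the auth ingestion pipeline crash → the payment config service failover
the payment config service failover → the edge storage node restart
the edge storage node restart → the auth service timeout
the auth service timeout → the checkout config service failover
the checkout config service failover → the auth load balancer memory leak
Length: 6 steps.

the load balancer timeout → the auth ingestion pipeline crash → the payment config service failover → the edge storage node restart → the auth service timeout → the checkout config service failover → the auth load balancer memory leak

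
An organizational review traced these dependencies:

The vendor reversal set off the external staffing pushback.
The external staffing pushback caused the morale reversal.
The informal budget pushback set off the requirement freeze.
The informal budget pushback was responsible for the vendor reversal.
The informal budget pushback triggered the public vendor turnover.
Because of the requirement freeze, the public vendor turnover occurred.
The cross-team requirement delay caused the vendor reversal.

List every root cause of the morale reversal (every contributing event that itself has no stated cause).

the cross-team requirement delay, the informal budget pushback

Tracing upstream from the morale reversal: the morale reversal ← the external staffing pushback ← the vendor reversal ← the informal budget pushback.
A separate upstream branch: the morale reversal ← the external staffing pushback ← the vendor reversal ← the cross-team requirement delay.
Each of those chain origins has no stated cause.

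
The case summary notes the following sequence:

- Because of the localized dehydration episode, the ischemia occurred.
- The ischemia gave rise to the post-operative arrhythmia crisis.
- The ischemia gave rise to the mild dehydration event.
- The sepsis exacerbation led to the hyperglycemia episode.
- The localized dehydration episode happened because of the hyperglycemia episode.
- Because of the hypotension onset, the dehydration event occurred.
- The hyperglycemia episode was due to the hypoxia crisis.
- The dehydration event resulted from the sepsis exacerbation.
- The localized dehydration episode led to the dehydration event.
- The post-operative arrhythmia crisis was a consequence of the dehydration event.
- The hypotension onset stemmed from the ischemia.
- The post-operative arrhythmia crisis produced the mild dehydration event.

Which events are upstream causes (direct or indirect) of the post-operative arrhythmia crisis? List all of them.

the dehydration event, the hyperglycemia episode, the hypotension onset, the hypoxia crisis, the ischemia, the localized dehydration episode, the sepsis exacerbation

Immediate causes of the post-operative arrhythmia crisis: the ischemia, the dehydration event.
Further upstream: the sepsis exacerbation, the hyperglycemia episode, the localized dehydration episode, the hypotension onset, the hypoxia crisis.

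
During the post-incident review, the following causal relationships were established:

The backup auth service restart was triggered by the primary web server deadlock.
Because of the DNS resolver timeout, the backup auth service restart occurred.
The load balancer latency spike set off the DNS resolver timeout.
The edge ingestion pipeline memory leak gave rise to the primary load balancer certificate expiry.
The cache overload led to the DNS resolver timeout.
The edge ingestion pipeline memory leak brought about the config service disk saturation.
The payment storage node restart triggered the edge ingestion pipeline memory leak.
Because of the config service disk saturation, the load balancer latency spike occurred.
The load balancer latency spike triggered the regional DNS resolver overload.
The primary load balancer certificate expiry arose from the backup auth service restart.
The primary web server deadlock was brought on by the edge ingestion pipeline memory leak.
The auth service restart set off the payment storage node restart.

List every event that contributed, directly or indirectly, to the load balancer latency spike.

Immediate cause of the load balancer latency spike: the config service disk saturation.
Further upstream: the auth service restart, the payment storage node restart, the edge ingestion pipeline memory leak.

the auth service restart, the config service disk saturation, the edge ingestion pipeline memory leak, the payment storage node restart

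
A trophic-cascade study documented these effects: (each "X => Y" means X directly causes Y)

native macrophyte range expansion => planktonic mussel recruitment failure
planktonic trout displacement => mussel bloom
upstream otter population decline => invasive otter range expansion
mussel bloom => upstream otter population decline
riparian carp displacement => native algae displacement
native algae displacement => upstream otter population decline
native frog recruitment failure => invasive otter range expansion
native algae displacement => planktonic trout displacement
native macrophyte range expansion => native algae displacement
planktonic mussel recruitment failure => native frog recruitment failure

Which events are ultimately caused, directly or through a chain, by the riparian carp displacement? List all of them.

the invasive otter range expansion, the mussel bloom, the native algae displacement, the planktonic trout displacement, the upstream otter population decline

Direct effects: the native algae displacement.
2 steps out: the planktonic trout displacement, the upstream otter population decline.
3 steps out: the mussel bloom, the invasive otter range expansion.
Not reachable from it: the native macrophyte range expansion, the planktonic mussel recruitment failure, the native frog recruitment failure.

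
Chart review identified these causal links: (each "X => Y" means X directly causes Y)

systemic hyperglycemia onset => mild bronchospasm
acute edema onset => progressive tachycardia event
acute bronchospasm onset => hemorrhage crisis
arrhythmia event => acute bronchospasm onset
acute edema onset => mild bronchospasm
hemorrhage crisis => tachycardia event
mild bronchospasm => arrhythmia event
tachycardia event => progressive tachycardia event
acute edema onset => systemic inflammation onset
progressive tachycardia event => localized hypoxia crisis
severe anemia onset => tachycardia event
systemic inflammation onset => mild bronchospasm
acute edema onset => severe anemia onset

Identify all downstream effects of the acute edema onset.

Direct effects: the systemic inflammation onset, the mild bronchospasm, the severe anemia onset, the progressive tachycardia event.
2 steps out: the arrhythmia event, the tachycardia event, the localized hypoxia crisis.
3 steps out: the acute bronchospasm onset.
4 steps out: the hemorrhage crisis.
Not reachable from it: the systemic hyperglycemia onset.

the acute bronchospasm onset, the arrhythmia event, the hemorrhage crisis, the localized hypoxia crisis, the mild bronchospasm, the progressive tachycardia event, the severe anemia onset, the systemic inflammation onset, the tachycardia event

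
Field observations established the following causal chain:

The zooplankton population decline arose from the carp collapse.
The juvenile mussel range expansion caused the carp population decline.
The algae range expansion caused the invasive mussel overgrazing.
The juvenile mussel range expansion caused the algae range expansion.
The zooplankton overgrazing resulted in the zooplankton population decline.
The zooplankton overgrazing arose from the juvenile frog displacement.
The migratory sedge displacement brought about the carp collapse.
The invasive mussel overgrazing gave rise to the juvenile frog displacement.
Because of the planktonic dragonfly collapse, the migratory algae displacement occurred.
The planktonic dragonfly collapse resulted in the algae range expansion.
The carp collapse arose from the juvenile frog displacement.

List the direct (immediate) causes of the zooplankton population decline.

Upstream contributors include the planktonic dragonfly collapse, the juvenile mussel range expansion, the algae range expansion, the migratory sedge displacement, the invasive mussel overgrazing, the juvenile frog displacement, but only the carp collapse, the zooplankton overgrazing feed directly into the zooplankton population decline.

the carp collapse, the zooplankton overgrazing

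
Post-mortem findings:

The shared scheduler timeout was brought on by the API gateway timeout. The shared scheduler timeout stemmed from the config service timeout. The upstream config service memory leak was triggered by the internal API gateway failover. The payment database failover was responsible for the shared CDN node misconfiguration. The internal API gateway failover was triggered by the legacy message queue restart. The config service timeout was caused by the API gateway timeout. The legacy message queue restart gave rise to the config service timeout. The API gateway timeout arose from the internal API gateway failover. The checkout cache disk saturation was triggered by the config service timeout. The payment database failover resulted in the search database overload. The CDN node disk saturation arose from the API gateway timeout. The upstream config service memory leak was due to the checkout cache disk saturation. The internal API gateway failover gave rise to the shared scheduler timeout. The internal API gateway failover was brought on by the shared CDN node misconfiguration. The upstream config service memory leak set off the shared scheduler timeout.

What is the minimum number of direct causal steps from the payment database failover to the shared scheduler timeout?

3

Shortest chain: the payment database failover → the shared CDN node misconfiguration → the internal API gateway failover → the shared scheduler timeout.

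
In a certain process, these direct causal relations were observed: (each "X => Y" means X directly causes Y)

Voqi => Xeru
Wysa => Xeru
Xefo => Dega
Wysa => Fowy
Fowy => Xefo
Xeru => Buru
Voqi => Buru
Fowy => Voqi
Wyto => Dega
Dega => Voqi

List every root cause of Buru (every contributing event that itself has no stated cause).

Wysa, Wyto

Tracing upstream from Buru: Buru ← Xeru ← Wysa.
A separate upstream branch: Buru ← Voqi ← Dega ← Wyto.
Each of those chain origins has no stated cause.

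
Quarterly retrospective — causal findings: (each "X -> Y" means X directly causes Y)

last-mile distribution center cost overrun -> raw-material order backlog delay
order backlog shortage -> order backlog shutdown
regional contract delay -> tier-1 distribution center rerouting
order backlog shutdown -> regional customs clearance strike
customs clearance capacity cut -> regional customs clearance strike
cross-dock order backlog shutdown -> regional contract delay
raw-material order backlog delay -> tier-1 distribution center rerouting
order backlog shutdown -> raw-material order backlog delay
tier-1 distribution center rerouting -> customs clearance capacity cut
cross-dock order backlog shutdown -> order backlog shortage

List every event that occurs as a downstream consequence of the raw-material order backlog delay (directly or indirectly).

Direct effects: the tier-1 distribution center rerouting.
2 steps out: the customs clearance capacity cut.
3 steps out: the regional customs clearance strike.
Not reachable from it: the cross-dock order backlog shutdown, the order backlog shortage, the order backlog shutdown, the regional contract delay, the last-mile distribution center cost overrun.

the customs clearance capacity cut, the regional customs clearance strike, the tier-1 distribution center rerouting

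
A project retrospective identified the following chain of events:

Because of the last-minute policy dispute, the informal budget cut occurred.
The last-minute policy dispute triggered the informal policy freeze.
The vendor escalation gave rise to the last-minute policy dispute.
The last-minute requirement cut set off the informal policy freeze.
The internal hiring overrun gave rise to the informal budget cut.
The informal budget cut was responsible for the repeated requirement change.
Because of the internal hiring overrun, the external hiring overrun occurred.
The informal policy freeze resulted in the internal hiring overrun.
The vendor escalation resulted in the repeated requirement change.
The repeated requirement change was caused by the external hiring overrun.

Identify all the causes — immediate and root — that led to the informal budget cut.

Immediate causes of the informal budget cut: the last-minute policy dispute, the internal hiring overrun.
Further upstream: the vendor escalation, the informal policy freeze, the last-minute requirement cut.

the informal policy freeze, the internal hiring overrun, the last-minute policy dispute, the last-minute requirement cut, the vendor escalation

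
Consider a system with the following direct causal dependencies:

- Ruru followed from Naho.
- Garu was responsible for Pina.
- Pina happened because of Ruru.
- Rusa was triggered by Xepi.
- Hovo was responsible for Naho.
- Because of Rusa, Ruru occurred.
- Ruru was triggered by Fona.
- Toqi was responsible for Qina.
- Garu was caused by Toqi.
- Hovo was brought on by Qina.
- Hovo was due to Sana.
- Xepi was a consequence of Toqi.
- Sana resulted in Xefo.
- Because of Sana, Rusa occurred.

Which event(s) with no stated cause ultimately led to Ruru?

Tracing upstream from Ruru: Ruru ← Rusa ← Xepi ← Toqi.
A separate upstream branch: Ruru ← Rusa ← Sana.
A separate upstream branch: Ruru ← Fona.
Each of those chain origins has no stated cause.

Fona, Sana, Toqi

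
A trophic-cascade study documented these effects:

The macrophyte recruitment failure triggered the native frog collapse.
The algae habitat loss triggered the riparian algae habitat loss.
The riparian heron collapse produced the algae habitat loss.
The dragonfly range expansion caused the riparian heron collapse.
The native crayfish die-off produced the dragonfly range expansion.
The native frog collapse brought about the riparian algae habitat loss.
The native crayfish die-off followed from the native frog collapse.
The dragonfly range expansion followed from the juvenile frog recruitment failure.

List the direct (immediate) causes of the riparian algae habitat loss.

Upstream contributors include the macrophyte recruitment failure, the native crayfish die-off, the dragonfly range expansion, the riparian heron collapse, the juvenile frog recruitment failure, but only the algae habitat loss, the native frog collapse feed directly into the riparian algae habitat loss.

the algae habitat loss, the native frog collapse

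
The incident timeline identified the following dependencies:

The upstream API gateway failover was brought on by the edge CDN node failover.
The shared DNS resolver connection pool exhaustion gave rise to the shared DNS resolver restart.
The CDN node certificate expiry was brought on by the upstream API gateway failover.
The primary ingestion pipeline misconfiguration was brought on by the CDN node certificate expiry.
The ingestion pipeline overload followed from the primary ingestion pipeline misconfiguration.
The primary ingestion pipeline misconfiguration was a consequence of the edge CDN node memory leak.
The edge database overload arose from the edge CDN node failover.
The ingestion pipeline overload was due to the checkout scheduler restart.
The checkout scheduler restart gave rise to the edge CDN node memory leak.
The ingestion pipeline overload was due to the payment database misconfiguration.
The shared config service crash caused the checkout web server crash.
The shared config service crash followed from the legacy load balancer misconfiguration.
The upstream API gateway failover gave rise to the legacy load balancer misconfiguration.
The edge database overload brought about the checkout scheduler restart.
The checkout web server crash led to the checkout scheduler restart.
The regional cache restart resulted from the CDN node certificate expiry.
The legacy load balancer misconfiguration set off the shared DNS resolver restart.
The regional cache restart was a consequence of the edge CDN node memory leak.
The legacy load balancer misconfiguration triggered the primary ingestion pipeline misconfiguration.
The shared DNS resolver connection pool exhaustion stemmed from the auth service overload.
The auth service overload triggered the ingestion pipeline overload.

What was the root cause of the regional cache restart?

the edge CDN node failover

Tracing upstream from the regional cache restart: the regional cache restart ← the CDN node certificate expiry ← the upstream API gateway failover ← the edge CDN node failover.
The edge CDN node failover has no stated cause, so it is the root.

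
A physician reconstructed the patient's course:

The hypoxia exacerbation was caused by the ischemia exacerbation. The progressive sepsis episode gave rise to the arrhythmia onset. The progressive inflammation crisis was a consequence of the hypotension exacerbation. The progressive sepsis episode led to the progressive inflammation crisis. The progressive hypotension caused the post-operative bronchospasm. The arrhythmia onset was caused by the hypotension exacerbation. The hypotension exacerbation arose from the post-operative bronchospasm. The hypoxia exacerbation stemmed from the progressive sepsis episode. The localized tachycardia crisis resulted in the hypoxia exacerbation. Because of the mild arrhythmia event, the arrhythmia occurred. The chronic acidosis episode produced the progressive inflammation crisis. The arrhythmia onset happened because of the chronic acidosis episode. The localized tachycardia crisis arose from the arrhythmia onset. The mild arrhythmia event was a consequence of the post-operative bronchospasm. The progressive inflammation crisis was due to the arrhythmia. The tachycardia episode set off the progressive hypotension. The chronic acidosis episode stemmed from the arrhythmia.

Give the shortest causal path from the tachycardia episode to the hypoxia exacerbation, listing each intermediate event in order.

the tachycardia episode → the progressive hypotension
the progressive hypotension → the post-operative bronchospasm
the post-operative bronchospasm → the hypotension exacerbation
the hypotension exacerbation → the arrhythmia onset
the arrhythmia onset → the localized tachycardia crisis
the localized tachycardia crisis → the hypoxia exacerbation
Length: 6 steps.

the tachycardia episode → the progressive hypotension → the post-operative bronchospasm → the hypotension exacerbation → the arrhythmia onset → the localized tachycardia crisis → the hypoxia exacerbation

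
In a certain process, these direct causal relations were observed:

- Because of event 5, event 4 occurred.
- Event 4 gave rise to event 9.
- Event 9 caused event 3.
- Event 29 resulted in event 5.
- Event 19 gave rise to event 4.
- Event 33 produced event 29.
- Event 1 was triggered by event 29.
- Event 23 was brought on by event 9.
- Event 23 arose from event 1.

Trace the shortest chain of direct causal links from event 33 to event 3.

event 33 → event 29
event 29 → event 5
event 5 → event 4
event 4 → event 9
event 9 → event 3
Length: 5 steps.

event 33 → event 29 → event 5 → event 4 → event 9 → event 3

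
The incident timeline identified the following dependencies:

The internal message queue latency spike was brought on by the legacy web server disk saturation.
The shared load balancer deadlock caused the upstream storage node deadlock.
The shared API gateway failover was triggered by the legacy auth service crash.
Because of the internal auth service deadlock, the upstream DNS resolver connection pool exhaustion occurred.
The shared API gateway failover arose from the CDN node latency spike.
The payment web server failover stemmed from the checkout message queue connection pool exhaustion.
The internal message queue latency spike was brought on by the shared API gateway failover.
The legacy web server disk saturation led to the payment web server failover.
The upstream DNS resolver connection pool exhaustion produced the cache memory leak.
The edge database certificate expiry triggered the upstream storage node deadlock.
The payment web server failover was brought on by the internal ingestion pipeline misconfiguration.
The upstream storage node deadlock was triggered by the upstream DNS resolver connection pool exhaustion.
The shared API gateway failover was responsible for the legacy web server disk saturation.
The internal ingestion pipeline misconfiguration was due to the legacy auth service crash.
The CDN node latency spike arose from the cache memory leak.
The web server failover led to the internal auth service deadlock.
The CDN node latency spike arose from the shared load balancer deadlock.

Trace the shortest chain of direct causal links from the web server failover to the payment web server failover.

the web server failover → the internal auth service deadlock
the internal auth service deadlock → the upstream DNS resolver connection pool exhaustion
the upstream DNS resolver connection pool exhaustion → the cache memory leak
the cache memory leak → the CDN node latency spike
the CDN node latency spike → the shared API gateway failover
the shared API gateway failover → the legacy web server disk saturation
the legacy web server disk saturation → the payment web server failover
Length: 7 steps.

the web server failover → the internal auth service deadlock → the upstream DNS resolver connection pool exhaustion → the cache memory leak → the CDN node latency spike → the shared API gateway failover → the legacy web server disk saturation → the payment web server failover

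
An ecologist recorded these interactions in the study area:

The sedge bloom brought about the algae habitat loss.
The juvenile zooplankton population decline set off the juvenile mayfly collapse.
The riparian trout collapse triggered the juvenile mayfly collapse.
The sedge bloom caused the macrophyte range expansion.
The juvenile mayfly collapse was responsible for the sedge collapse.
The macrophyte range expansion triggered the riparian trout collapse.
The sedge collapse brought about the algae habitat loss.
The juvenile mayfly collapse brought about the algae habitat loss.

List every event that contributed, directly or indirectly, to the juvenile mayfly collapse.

the juvenile zooplankton population decline, the macrophyte range expansion, the riparian trout collapse, the sedge bloom

Immediate causes of the juvenile mayfly collapse: the riparian trout collapse, the juvenile zooplankton population decline.
Further upstream: the sedge bloom, the macrophyte range expansion.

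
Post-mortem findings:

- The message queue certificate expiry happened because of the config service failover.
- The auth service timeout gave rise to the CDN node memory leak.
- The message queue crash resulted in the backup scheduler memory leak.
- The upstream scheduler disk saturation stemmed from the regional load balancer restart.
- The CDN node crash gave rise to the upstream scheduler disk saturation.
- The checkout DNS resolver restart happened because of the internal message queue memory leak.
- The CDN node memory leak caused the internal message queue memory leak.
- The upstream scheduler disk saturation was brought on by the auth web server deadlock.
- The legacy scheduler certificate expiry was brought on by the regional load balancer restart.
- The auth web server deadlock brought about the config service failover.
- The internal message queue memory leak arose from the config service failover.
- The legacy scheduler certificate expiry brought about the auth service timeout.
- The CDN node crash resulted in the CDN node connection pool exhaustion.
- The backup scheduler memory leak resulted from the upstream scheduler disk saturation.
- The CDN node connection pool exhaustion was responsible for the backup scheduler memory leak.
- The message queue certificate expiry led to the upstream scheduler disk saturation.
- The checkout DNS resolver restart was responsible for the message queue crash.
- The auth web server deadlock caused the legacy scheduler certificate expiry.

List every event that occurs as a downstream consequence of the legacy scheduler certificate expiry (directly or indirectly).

Direct effects: the auth service timeout.
2 steps out: the CDN node memory leak.
3 steps out: the internal message queue memory leak.
4 steps out: the checkout DNS resolver restart.
5 steps out: the message queue crash.
6 steps out: the backup scheduler memory leak.
Not reachable from it: the auth web server deadlock, the config service failover, the message queue certificate expiry, the regional load balancer restart, the CDN node crash, the CDN node connection pool exhaustion, the upstream scheduler disk saturation.

the CDN node memory leak, the auth service timeout, the backup scheduler memory leak, the checkout DNS resolver restart, the internal message queue memory leak, the message queue crash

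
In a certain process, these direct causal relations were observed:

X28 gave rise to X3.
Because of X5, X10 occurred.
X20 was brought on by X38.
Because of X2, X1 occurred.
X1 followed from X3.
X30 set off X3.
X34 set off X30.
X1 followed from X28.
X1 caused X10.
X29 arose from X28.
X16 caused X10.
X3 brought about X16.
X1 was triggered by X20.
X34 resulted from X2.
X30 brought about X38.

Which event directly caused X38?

Upstream contributors include X2, X34, but only X30 feeds directly into X38.

X30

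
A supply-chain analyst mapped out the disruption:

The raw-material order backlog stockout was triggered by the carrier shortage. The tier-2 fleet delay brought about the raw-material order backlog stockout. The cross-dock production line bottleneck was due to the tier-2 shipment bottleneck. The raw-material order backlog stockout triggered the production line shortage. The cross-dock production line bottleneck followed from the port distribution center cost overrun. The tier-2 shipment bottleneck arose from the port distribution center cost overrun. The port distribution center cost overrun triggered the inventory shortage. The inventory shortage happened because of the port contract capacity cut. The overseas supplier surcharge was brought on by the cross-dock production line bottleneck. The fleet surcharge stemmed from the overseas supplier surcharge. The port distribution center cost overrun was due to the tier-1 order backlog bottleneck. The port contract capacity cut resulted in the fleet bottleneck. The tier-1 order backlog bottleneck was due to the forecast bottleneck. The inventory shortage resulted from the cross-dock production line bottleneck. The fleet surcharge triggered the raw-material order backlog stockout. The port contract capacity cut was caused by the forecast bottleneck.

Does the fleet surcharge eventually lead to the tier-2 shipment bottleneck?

No

The fleet surcharge leads to the raw-material order backlog stockout, the production line shortage; the tier-2 shipment bottleneck is not among them.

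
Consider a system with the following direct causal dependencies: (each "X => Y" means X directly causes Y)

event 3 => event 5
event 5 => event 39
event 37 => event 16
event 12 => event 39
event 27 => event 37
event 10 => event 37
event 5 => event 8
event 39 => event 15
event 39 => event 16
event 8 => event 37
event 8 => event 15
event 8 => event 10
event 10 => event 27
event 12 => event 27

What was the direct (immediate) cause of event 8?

Upstream contributors include event 3, but only event 5 feeds directly into event 8.

event 5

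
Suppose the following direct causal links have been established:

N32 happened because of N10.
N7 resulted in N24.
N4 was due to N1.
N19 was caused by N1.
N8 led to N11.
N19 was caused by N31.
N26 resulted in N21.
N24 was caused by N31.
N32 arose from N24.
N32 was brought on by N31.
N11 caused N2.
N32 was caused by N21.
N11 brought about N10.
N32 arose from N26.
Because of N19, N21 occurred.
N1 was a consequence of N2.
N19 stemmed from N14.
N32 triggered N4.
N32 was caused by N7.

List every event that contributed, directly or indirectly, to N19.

Immediate causes of N19: N31, N1, N14.
Further upstream: N8, N11, N2.

N1, N11, N14, N2, N31, N8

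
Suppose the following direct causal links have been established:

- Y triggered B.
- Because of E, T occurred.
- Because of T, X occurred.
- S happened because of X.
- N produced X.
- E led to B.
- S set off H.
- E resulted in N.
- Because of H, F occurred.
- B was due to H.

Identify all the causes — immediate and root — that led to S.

Immediate cause of S: X.
Further upstream: E, N, T.

E, N, T, X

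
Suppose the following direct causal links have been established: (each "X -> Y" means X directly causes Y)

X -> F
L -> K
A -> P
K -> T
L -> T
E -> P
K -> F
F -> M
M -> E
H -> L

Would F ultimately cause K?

No

F leads to M, E, P; K is not among them.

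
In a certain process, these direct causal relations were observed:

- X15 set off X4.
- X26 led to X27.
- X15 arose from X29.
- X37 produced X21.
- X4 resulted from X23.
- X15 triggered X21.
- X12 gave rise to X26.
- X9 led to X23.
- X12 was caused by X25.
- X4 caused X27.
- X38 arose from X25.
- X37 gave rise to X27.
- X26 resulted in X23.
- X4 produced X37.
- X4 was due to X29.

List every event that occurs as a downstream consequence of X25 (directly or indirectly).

Direct effects: X12, X38.
2 steps out: X26.
3 steps out: X23, X27.
4 steps out: X4.
5 steps out: X37.
6 steps out: X21.
Not reachable from it: X29, X9, X15.

X12, X21, X23, X26, X27, X37, X38, X4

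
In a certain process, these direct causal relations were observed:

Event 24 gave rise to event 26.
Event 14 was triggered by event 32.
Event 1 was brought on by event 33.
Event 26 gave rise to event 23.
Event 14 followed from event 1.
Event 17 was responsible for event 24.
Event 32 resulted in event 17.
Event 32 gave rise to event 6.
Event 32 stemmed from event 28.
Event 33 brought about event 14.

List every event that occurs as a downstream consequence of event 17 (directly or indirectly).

Direct effects: event 24.
2 steps out: event 26.
3 steps out: event 23.
Not reachable from it: event 33, event 28, event 32, event 6, event 1, event 14.

event 23, event 24, event 26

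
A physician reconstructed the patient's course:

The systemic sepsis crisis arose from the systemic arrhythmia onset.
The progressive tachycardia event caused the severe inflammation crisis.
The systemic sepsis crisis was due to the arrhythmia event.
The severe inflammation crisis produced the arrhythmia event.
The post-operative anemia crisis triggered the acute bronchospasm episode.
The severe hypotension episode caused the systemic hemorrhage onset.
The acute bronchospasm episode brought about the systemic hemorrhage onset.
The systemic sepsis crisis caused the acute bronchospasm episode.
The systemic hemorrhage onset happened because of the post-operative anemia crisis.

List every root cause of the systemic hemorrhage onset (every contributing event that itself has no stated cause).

Tracing upstream from the systemic hemorrhage onset: the systemic hemorrhage onset ← the acute bronchospasm episode ← the systemic sepsis crisis ← the systemic arrhythmia onset.
A separate upstream branch: the systemic hemorrhage onset ← the acute bronchospasm episode ← the systemic sepsis crisis ← the arrhythmia event ← the severe inflammation crisis ← the progressive tachycardia event.
A separate upstream branch: the systemic hemorrhage onset ← the post-operative anemia crisis.
A separate upstream branch: the systemic hemorrhage onset ← the severe hypotension episode.
Each of those chain origins has no stated cause.

the post-operative anemia crisis, the progressive tachycardia event, the severe hypotension episode, the systemic arrhythmia onset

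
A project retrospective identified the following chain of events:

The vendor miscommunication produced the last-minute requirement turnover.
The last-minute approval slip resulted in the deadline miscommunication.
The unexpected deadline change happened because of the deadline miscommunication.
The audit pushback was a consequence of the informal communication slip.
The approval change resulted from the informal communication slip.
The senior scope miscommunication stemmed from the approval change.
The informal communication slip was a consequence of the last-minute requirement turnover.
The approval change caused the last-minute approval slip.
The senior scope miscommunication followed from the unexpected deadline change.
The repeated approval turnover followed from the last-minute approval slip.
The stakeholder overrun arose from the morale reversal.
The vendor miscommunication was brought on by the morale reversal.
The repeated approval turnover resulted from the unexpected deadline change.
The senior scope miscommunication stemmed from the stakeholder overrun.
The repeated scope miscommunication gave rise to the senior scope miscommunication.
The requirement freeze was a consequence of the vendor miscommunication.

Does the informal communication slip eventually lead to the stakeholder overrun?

No

The informal communication slip leads to the approval change, the last-minute approval slip, the deadline miscommunication, the unexpected deadline change, the senior scope miscommunication, the repeated approval turnover, the audit pushback; the stakeholder overrun is not among them.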